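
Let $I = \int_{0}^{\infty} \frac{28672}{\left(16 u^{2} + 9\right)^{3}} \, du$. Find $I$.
$\frac{448 \pi}{81}$

Start from the standard arctangent integral
$$J(a) = \int_{0}^{\infty} \frac{7}{a^{2} + u^{2}} \, du = \frac{7 \pi}{2 a}.$$

Differentiating under the integral sign with respect to $a$,
$$\frac{dJ}{da} = \int_{0}^{\infty} - \frac{14 a}{\left(a^{2} + u^{2}\right)^{2}} \, du = - \frac{7 \pi}{2 a^{2}},$$
so $\int_{0}^{\infty} \frac{7}{\left(a^{2} + u^{2}\right)^{2}} \, du = \frac{7 \pi}{4 a^{3}}$.

Repeating — each differentiation of $1/(u^2+a^2)^j$ produces $-2ja/(u^2+a^2)^{j+1}$ — and dividing through by $-2ja$ at each step yields, after $2$ differentiations in total,
$$\int_{0}^{\infty} \frac{7}{\left(a^{2} + u^{2}\right)^{3}} \, du = \frac{21 \pi}{16 a^{5}}.$$

Setting $a = \frac{3}{4}$:
$$I = \frac{448 \pi}{81}.$$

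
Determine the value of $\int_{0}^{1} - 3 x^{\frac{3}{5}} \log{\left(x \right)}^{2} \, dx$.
$- \frac{375}{256}$

Consider the simpler parametrised integral
$$J(a) = \int_{0}^{1} - 3 x^{a} \, dx = - \frac{3}{a + 1}.$$

Differentiating under the integral sign brings down a factor of $\ln x$:
$$\frac{dJ}{da} = \int_{0}^{1} - 3 x^{a} \log{\left(x \right)} \, dx = \frac{3}{\left(a + 1\right)^{2}}.$$

Repeating twice in total — each differentiation brings down another $\ln x$ — gives
$$\frac{d^{2}J}{da^{2}} = \int_{0}^{1} - 3 x^{a} \log{\left(x \right)}^{2} \, dx = - \frac{6}{\left(a + 1\right)^{3}},$$
and the integrand here is exactly the target integrand, so $I = - \frac{6}{\left(a + 1\right)^{3}}$.

Setting $a = \frac{3}{5}$:
$$I = - \frac{375}{256}.$$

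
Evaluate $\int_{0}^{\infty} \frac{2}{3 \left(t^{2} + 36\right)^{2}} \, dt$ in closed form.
$\frac{\pi}{1296}$

Start from the standard arctangent integral
$$J(a) = \int_{0}^{\infty} \frac{2}{3 \left(a^{2} + t^{2}\right)} \, dt = \frac{\pi}{3 a}.$$

Differentiating under the integral sign with respect to $a$,
$$\frac{dJ}{da} = \int_{0}^{\infty} - \frac{4 a}{3 \left(a^{2} + t^{2}\right)^{2}} \, dt = - \frac{\pi}{3 a^{2}},$$
so $\int_{0}^{\infty} \frac{2}{3 \left(a^{2} + t^{2}\right)^{2}} \, dt = \frac{\pi}{6 a^{3}}$.

Setting $a = 6$:
$$I = \frac{\pi}{1296}.$$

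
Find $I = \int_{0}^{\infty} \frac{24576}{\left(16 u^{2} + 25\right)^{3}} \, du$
$\frac{1152 \pi}{3125}$

Start from the standard arctangent integral
$$J(a) = \int_{0}^{\infty} \frac{6}{a^{2} + u^{2}} \, du = \frac{3 \pi}{a}.$$

Differentiating under the integral sign with respect to $a$,
$$\frac{dJ}{da} = \int_{0}^{\infty} - \frac{12 a}{\left(a^{2} + u^{2}\right)^{2}} \, du = - \frac{3 \pi}{a^{2}},$$
so $\int_{0}^{\infty} \frac{6}{\left(a^{2} + u^{2}\right)^{2}} \, du = \frac{3 \pi}{2 a^{3}}$.

Repeating — each differentiation of $1/(u^2+a^2)^j$ produces $-2ja/(u^2+a^2)^{j+1}$ — and dividing through by $-2ja$ at each step yields, after $2$ differentiations in total,
$$\int_{0}^{\infty} \frac{6}{\left(a^{2} + u^{2}\right)^{3}} \, du = \frac{9 \pi}{8 a^{5}}.$$

Setting $a = \frac{5}{4}$:
$$I = \frac{1152 \pi}{3125}.$$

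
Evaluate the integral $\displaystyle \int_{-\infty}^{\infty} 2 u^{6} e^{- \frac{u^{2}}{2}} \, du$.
$30 \sqrt{2} \sqrt{\pi}$

Begin with the known integral
$$J(a) = \int_{-\infty}^{\infty} 2 e^{- a u^{2}} \, du = \frac{2 \sqrt{\pi}}{\sqrt{a}}.$$

Differentiating under the integral sign brings down a factor of $(-u^2)$:
$$\frac{dJ}{da} = \int_{-\infty}^{\infty} - 2 u^{2} e^{- a u^{2}} \, du = - \frac{\sqrt{\pi}}{a^{\frac{3}{2}}}.$$

Repeating $3$ times in total — each differentiation brings down another $(-u^2)$ — gives
$$\frac{d^{3}J}{da^{3}} = \int_{-\infty}^{\infty} - 2 u^{6} e^{- a u^{2}} \, du = - \frac{15 \sqrt{\pi}}{4 a^{\frac{7}{2}}},$$
and the integrand here is $(-1)^{3}$ times the target integrand, so $I = (-1)^{3}\,\frac{d^{3}J}{da^{3}} = \frac{15 \sqrt{\pi}}{4 a^{\frac{7}{2}}}$.

Setting $a = \frac{1}{2}$:
$$I = 30 \sqrt{2} \sqrt{\pi}.$$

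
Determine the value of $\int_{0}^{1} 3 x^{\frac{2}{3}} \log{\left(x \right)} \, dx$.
$- \frac{27}{25}$

Begin with the known integral
$$J(a) = \int_{0}^{1} 3 x^{a} \, dx = \frac{3}{a + 1}.$$

Differentiating under the integral sign brings down a factor of $\ln x$:
$$\frac{dJ}{da} = \int_{0}^{1} 3 x^{a} \log{\left(x \right)} \, dx = - \frac{3}{\left(a + 1\right)^{2}}.$$

The integral on the left is $I$, so $I = - \frac{3}{\left(a + 1\right)^{2}}$.

Setting $a = \frac{2}{3}$:
$$I = - \frac{27}{25}.$$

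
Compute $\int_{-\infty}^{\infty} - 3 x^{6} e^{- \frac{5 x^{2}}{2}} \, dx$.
$- \frac{9 \sqrt{10} \sqrt{\pi}}{125}$

Begin with the known integral
$$J(a) = \int_{-\infty}^{\infty} - 3 e^{- a x^{2}} \, dx = - \frac{3 \sqrt{\pi}}{\sqrt{a}}.$$

Differentiating under the integral sign brings down a factor of $(-x^2)$:
$$\frac{dJ}{da} = \int_{-\infty}^{\infty} 3 x^{2} e^{- a x^{2}} \, dx = \frac{3 \sqrt{\pi}}{2 a^{\frac{3}{2}}}.$$

Repeating $3$ times in total — each differentiation brings down another $(-x^2)$ — gives
$$\frac{d^{3}J}{da^{3}} = \int_{-\infty}^{\infty} 3 x^{6} e^{- a x^{2}} \, dx = \frac{45 \sqrt{\pi}}{8 a^{\frac{7}{2}}},$$
and the integrand here is $(-1)^{3}$ times the target integrand, so $I = (-1)^{3}\,\frac{d^{3}J}{da^{3}} = - \frac{45 \sqrt{\pi}}{8 a^{\frac{7}{2}}}$.

Setting $a = \frac{5}{2}$:
$$I = - \frac{9 \sqrt{10} \sqrt{\pi}}{125}.$$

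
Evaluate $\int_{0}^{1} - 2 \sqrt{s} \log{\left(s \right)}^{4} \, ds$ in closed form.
$- \frac{512}{81}$

Begin with the known integral
$$J(a) = \int_{0}^{1} - 2 s^{a} \, ds = - \frac{2}{a + 1}.$$

Differentiating under the integral sign brings down a factor of $\ln s$:
$$\frac{dJ}{da} = \int_{0}^{1} - 2 s^{a} \log{\left(s \right)} \, ds = \frac{2}{\left(a + 1\right)^{2}}.$$

Repeating $4$ times in total — each differentiation brings down another $\ln s$ — gives
$$\frac{d^{4}J}{da^{4}} = \int_{0}^{1} - 2 s^{a} \log{\left(s \right)}^{4} \, ds = - \frac{48}{\left(a + 1\right)^{5}},$$
and the integrand here is exactly the target integrand, so $I = - \frac{48}{\left(a + 1\right)^{5}}$.

Setting $a = \frac{1}{2}$:
$$I = - \frac{512}{81}.$$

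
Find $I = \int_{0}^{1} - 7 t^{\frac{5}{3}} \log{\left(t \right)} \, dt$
$\frac{63}{64}$

Begin with the known integral
$$J(a) = \int_{0}^{1} - 7 t^{a} \, dt = - \frac{7}{a + 1}.$$

Differentiating under the integral sign brings down a factor of $\ln t$:
$$\frac{dJ}{da} = \int_{0}^{1} - 7 t^{a} \log{\left(t \right)} \, dt = \frac{7}{\left(a + 1\right)^{2}}.$$

The integral on the left is $I$, so $I = \frac{7}{\left(a + 1\right)^{2}}$.

Setting $a = \frac{5}{3}$:
$$I = \frac{63}{64}.$$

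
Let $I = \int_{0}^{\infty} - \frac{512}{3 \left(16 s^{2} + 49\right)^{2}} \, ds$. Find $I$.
$- \frac{32 \pi}{1029}$

Begin with the known result
$$J(a) = \int_{0}^{\infty} - \frac{2}{3 \left(a^{2} + s^{2}\right)} \, ds = - \frac{\pi}{3 a}.$$

Differentiating under the integral sign with respect to $a$,
$$\frac{dJ}{da} = \int_{0}^{\infty} \frac{4 a}{3 \left(a^{2} + s^{2}\right)^{2}} \, ds = \frac{\pi}{3 a^{2}},$$
so $\int_{0}^{\infty} - \frac{2}{3 \left(a^{2} + s^{2}\right)^{2}} \, ds = - \frac{\pi}{6 a^{3}}$.

Setting $a = \frac{7}{4}$:
$$I = - \frac{32 \pi}{1029}.$$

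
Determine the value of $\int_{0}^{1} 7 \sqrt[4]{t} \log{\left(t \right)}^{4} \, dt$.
$\frac{172032}{3125}$

Begin with the known integral
$$J(a) = \int_{0}^{1} 7 t^{a} \, dt = \frac{7}{a + 1}.$$

Differentiating under the integral sign brings down a factor of $\ln t$:
$$\frac{dJ}{da} = \int_{0}^{1} 7 t^{a} \log{\left(t \right)} \, dt = - \frac{7}{\left(a + 1\right)^{2}}.$$

Repeating $4$ times in total — each differentiation brings down another $\ln t$ — gives
$$\frac{d^{4}J}{da^{4}} = \int_{0}^{1} 7 t^{a} \log{\left(t \right)}^{4} \, dt = \frac{168}{\left(a + 1\right)^{5}},$$
and the integrand here is exactly the target integrand, so $I = \frac{168}{\left(a + 1\right)^{5}}$.

Setting $a = \frac{1}{4}$:
$$I = \frac{172032}{3125}.$$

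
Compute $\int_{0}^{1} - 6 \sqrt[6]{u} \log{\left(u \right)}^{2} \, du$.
$- \frac{2592}{343}$

Start from the elementary integral
$$J(a) = \int_{0}^{1} - 6 u^{a} \, du = - \frac{6}{a + 1}.$$

Differentiating under the integral sign brings down a factor of $\ln u$:
$$\frac{dJ}{da} = \int_{0}^{1} - 6 u^{a} \log{\left(u \right)} \, du = \frac{6}{\left(a + 1\right)^{2}}.$$

Repeating twice in total — each differentiation brings down another $\ln u$ — gives
$$\frac{d^{2}J}{da^{2}} = \int_{0}^{1} - 6 u^{a} \log{\left(u \right)}^{2} \, du = - \frac{12}{\left(a + 1\right)^{3}},$$
and the integrand here is exactly the target integrand, so $I = - \frac{12}{\left(a + 1\right)^{3}}$.

Setting $a = \frac{1}{6}$:
$$I = - \frac{2592}{343}.$$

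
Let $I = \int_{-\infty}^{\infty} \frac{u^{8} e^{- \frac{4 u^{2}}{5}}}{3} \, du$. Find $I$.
$\frac{21875 \sqrt{5} \sqrt{\pi}}{8192}$

Begin with the known integral
$$J(a) = \int_{-\infty}^{\infty} \frac{e^{- a u^{2}}}{3} \, du = \frac{\sqrt{\pi}}{3 \sqrt{a}}.$$

Differentiating under the integral sign brings down a factor of $(-u^2)$:
$$\frac{dJ}{da} = \int_{-\infty}^{\infty} - \frac{u^{2} e^{- a u^{2}}}{3} \, du = - \frac{\sqrt{\pi}}{6 a^{\frac{3}{2}}}.$$

Repeating $4$ times in total — each differentiation brings down another $(-u^2)$ — gives
$$\frac{d^{4}J}{da^{4}} = \int_{-\infty}^{\infty} \frac{u^{8} e^{- a u^{2}}}{3} \, du = \frac{35 \sqrt{\pi}}{16 a^{\frac{9}{2}}},$$
and the integrand here is exactly the target integrand, so $I = \frac{35 \sqrt{\pi}}{16 a^{\frac{9}{2}}}$.

Setting $a = \frac{4}{5}$:
$$I = \frac{21875 \sqrt{5} \sqrt{\pi}}{8192}.$$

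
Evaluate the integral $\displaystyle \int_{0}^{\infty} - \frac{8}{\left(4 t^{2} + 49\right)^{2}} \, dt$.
$- \frac{\pi}{343}$

Recall the elementary integral
$$J(a) = \int_{0}^{\infty} - \frac{1}{2 \left(a^{2} + t^{2}\right)} \, dt = - \frac{\pi}{4 a}.$$

Differentiating under the integral sign with respect to $a$,
$$\frac{dJ}{da} = \int_{0}^{\infty} \frac{a}{\left(a^{2} + t^{2}\right)^{2}} \, dt = \frac{\pi}{4 a^{2}},$$
so $\int_{0}^{\infty} - \frac{1}{2 \left(a^{2} + t^{2}\right)^{2}} \, dt = - \frac{\pi}{8 a^{3}}$.

Setting $a = \frac{7}{2}$:
$$I = - \frac{\pi}{343}.$$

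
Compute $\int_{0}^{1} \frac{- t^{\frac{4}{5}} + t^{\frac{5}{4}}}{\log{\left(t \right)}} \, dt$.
$\log{\left(\frac{5}{4} \right)}$

Replace the exponent $\frac{5}{4}$ by a parameter $a$: let $I(a) = \int_{0}^{1} \frac{- t^{\frac{4}{5}} + t^{a}}{\log{\left(t \right)}} \, dt$.

Since $\dfrac{\partial}{\partial a}\,t^{a} = t^{a} \ln t$, the $\ln t$ in the denominator cancels and
$$\frac{dI}{da} = \int_{0}^{1} t^{a} \, dt = \left[\frac{t^{a+1}}{a+1}\right]_0^1 = \frac{1}{a + 1}.$$

Integrating with respect to $a$ gives $I(a) = \log{\left(\frac{5 a}{9} + \frac{5}{9} \right)} + C$.

At $a = \frac{4}{5}$ the integrand is identically $0$, so $I(\frac{4}{5}) = 0$. The closed form gives $0$, hence $C = 0$.

Setting $a = \frac{5}{4}$:
$$I = \log{\left(\frac{5}{4} \right)}.$$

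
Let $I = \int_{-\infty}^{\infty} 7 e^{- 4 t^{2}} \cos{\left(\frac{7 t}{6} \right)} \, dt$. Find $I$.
$\frac{7 \sqrt{\pi}}{2 e^{\frac{49}{576}}}$

Define $I(b) = \int_{-\infty}^{\infty} 7 e^{- 4 t^{2}} \cos{\left(b t \right)} \, dt$.

Differentiating under the integral sign,
$$I'(b) = \int_{-\infty}^{\infty} - 7 t e^{- 4 t^{2}} \sin{\left(b t \right)} \, dt.$$

Integrate $\int_{-\infty}^{\infty} t \sin(b t)\, e^{- 4 t^{2}}\, dt$ by parts with $u = \sin(b t)$ and $dv = t\, e^{- 4 t^{2}}\, dt$, giving $v = - \frac{e^{- 4 t^{2}}}{8}$. The boundary term vanishes and
$$\int_{-\infty}^{\infty} t \sin(b t)\, e^{- 4 t^{2}}\, dt = \frac{b}{8} \int_{-\infty}^{\infty} \cos(b t)\, e^{- 4 t^{2}}\, dt,$$
so $I'(b) = - \frac{b}{8}\, I(b)$.

This is a separable first-order ODE; solving with the initial condition $I(0) = \int_{-\infty}^{\infty} 7 e^{- 4 t^{2}}\,dt = \frac{7 \sqrt{\pi}}{2}$ gives
$$I(b) = \frac{7 \sqrt{\pi} e^{- \frac{b^{2}}{16}}}{2}.$$

Setting $b = \frac{7}{6}$:
$$I = \frac{7 \sqrt{\pi}}{2 e^{\frac{49}{576}}}.$$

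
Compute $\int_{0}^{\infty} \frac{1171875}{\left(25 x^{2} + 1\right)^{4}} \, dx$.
$\frac{1171875 \pi}{32}$

Start from the standard arctangent integral
$$J(a) = \int_{0}^{\infty} \frac{3}{a^{2} + x^{2}} \, dx = \frac{3 \pi}{2 a}.$$

Differentiating under the integral sign with respect to $a$,
$$\frac{dJ}{da} = \int_{0}^{\infty} - \frac{6 a}{\left(a^{2} + x^{2}\right)^{2}} \, dx = - \frac{3 \pi}{2 a^{2}},$$
so $\int_{0}^{\infty} \frac{3}{\left(a^{2} + x^{2}\right)^{2}} \, dx = \frac{3 \pi}{4 a^{3}}$.

Repeating — each differentiation of $1/(x^2+a^2)^j$ produces $-2ja/(x^2+a^2)^{j+1}$ — and dividing through by $-2ja$ at each step yields, after $3$ differentiations in total,
$$\int_{0}^{\infty} \frac{3}{\left(a^{2} + x^{2}\right)^{4}} \, dx = \frac{15 \pi}{32 a^{7}}.$$

Setting $a = \frac{1}{5}$:
$$I = \frac{1171875 \pi}{32}.$$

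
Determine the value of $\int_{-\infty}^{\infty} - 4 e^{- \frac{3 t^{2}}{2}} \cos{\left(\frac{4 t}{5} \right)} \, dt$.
$- \frac{4 \sqrt{6} \sqrt{\pi}}{3 e^{\frac{8}{75}}}$

Treat the cosine frequency as a parameter and define $I(b) = \int_{-\infty}^{\infty} - 4 e^{- \frac{3 t^{2}}{2}} \cos{\left(b t \right)} \, dt$.

Differentiating under the integral sign,
$$I'(b) = \int_{-\infty}^{\infty} 4 t e^{- \frac{3 t^{2}}{2}} \sin{\left(b t \right)} \, dt.$$

Integrate $\int_{-\infty}^{\infty} t \sin(b t)\, e^{- \frac{3 t^{2}}{2}}\, dt$ by parts with $u = \sin(b t)$ and $dv = t\, e^{- \frac{3 t^{2}}{2}}\, dt$, giving $v = - \frac{e^{- \frac{3 t^{2}}{2}}}{3}$. The boundary term vanishes and
$$\int_{-\infty}^{\infty} t \sin(b t)\, e^{- \frac{3 t^{2}}{2}}\, dt = \frac{b}{3} \int_{-\infty}^{\infty} \cos(b t)\, e^{- \frac{3 t^{2}}{2}}\, dt,$$
so $I'(b) = - \frac{b}{3}\, I(b)$.

This is a separable first-order ODE; solving with the initial condition $I(0) = \int_{-\infty}^{\infty} - 4 e^{- \frac{3 t^{2}}{2}}\,dt = - \frac{4 \sqrt{6} \sqrt{\pi}}{3}$ gives
$$I(b) = - \frac{4 \sqrt{6} \sqrt{\pi} e^{- \frac{b^{2}}{6}}}{3}.$$

Setting $b = \frac{4}{5}$:
$$I = - \frac{4 \sqrt{6} \sqrt{\pi}}{3 e^{\frac{8}{75}}}.$$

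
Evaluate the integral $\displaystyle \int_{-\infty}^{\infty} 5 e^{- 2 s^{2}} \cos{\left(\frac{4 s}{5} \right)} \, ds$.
$\frac{5 \sqrt{2} \sqrt{\pi}}{2 e^{\frac{2}{25}}}$

Treat the cosine frequency as a parameter and define $I(b) = \int_{-\infty}^{\infty} 5 e^{- 2 s^{2}} \cos{\left(b s \right)} \, ds$.

Differentiating under the integral sign,
$$I'(b) = \int_{-\infty}^{\infty} - 5 s e^{- 2 s^{2}} \sin{\left(b s \right)} \, ds.$$

Integrate $\int_{-\infty}^{\infty} s \sin(b s)\, e^{- 2 s^{2}}\, ds$ by parts with $u = \sin(b s)$ and $dv = s\, e^{- 2 s^{2}}\, ds$, giving $v = - \frac{e^{- 2 s^{2}}}{4}$. The boundary term vanishes and
$$\int_{-\infty}^{\infty} s \sin(b s)\, e^{- 2 s^{2}}\, ds = \frac{b}{4} \int_{-\infty}^{\infty} \cos(b s)\, e^{- 2 s^{2}}\, ds,$$
so $I'(b) = - \frac{b}{4}\, I(b)$.

This is a separable first-order ODE; solving with the initial condition $I(0) = \int_{-\infty}^{\infty} 5 e^{- 2 s^{2}}\,ds = \frac{5 \sqrt{2} \sqrt{\pi}}{2}$ gives
$$I(b) = \frac{5 \sqrt{2} \sqrt{\pi} e^{- \frac{b^{2}}{8}}}{2}.$$

Setting $b = \frac{4}{5}$:
$$I = \frac{5 \sqrt{2} \sqrt{\pi}}{2 e^{\frac{2}{25}}}.$$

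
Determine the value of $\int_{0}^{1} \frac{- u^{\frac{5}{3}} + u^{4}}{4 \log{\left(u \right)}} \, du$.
$- \log{\left(2 \right)} + \frac{\log{\left(30 \right)}}{4}$

Introduce a parameter $a$ in the exponent: let $I(a) = \int_{0}^{1} \frac{- u^{\frac{5}{3}} + u^{a}}{4 \log{\left(u \right)}} \, du$.

Since $\dfrac{\partial}{\partial a}\,u^{a} = u^{a} \ln u$, the $\ln u$ in the denominator cancels and
$$\frac{dI}{da} = \int_{0}^{1} \frac{1}{4} u^{a} \, du = \frac{1}{4} \left[\frac{u^{a+1}}{a+1}\right]_0^1 = \frac{1}{4 \left(a + 1\right)}.$$

Integrating with respect to $a$ gives $I(a) = \log{\left(\frac{\sqrt[4]{6} \sqrt[4]{a + 1}}{2} \right)} + C$.

At $a = \frac{5}{3}$ the integrand is identically $0$, so $I(\frac{5}{3}) = 0$. The closed form gives $0$, hence $C = 0$.

Setting $a = 4$:
$$I = - \log{\left(2 \right)} + \frac{\log{\left(30 \right)}}{4}.$$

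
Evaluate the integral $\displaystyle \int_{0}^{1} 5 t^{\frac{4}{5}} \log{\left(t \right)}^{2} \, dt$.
$\frac{1250}{729}$

Consider the simpler parametrised integral
$$J(a) = \int_{0}^{1} 5 t^{a} \, dt = \frac{5}{a + 1}.$$

Differentiating under the integral sign brings down a factor of $\ln t$:
$$\frac{dJ}{da} = \int_{0}^{1} 5 t^{a} \log{\left(t \right)} \, dt = - \frac{5}{\left(a + 1\right)^{2}}.$$

Repeating twice in total — each differentiation brings down another $\ln t$ — gives
$$\frac{d^{2}J}{da^{2}} = \int_{0}^{1} 5 t^{a} \log{\left(t \right)}^{2} \, dt = \frac{10}{\left(a + 1\right)^{3}},$$
and the integrand here is exactly the target integrand, so $I = \frac{10}{\left(a + 1\right)^{3}}$.

Setting $a = \frac{4}{5}$:
$$I = \frac{1250}{729}.$$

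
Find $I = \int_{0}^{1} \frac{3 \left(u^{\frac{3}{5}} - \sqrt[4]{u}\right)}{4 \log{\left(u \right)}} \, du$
$\frac{3 \log{\left(\frac{32}{25} \right)}}{4}$

Replace the exponent $\frac{3}{5}$ by a parameter $a$: let $I(a) = \int_{0}^{1} \frac{3 \left(- \sqrt[4]{u} + u^{a}\right)}{4 \log{\left(u \right)}} \, du$.

Since $\dfrac{\partial}{\partial a}\,u^{a} = u^{a} \ln u$, the $\ln u$ in the denominator cancels and
$$\frac{dI}{da} = \int_{0}^{1} \frac{3}{4} u^{a} \, du = \frac{3}{4} \left[\frac{u^{a+1}}{a+1}\right]_0^1 = \frac{3}{4 \left(a + 1\right)}.$$

Integrating with respect to $a$ gives $I(a) = \frac{3 \log{\left(\frac{4 a}{5} + \frac{4}{5} \right)}}{4} + C$.

At $a = \frac{1}{4}$ the integrand is identically $0$, so $I(\frac{1}{4}) = 0$. The closed form gives $0$, hence $C = 0$.

Setting $a = \frac{3}{5}$:
$$I = \frac{3 \log{\left(\frac{32}{25} \right)}}{4}.$$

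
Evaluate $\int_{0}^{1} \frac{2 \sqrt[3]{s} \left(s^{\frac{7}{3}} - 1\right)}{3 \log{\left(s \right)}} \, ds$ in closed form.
$\log{\left(\frac{22^{\frac{2}{3}}}{4} \right)}$

Replace the exponent $\frac{1}{3}$ by a parameter $a$: let $I(a) = \int_{0}^{1} \frac{2 \left(s^{\frac{8}{3}} - s^{a}\right)}{3 \log{\left(s \right)}} \, ds$.

Since $\dfrac{\partial}{\partial a}\,s^{a} = s^{a} \ln s$, the $\ln s$ in the denominator cancels and
$$\frac{dI}{da} = \int_{0}^{1} - \frac{2}{3} s^{a} \, ds = - \frac{2}{3} \left[\frac{s^{a+1}}{a+1}\right]_0^1 = - \frac{2}{3 a + 3}.$$

Integrating with respect to $a$ gives $I(a) = - \frac{2 \log{\left(a + 1 \right)}}{3} - \frac{2 \log{\left(3 \right)}}{3} + \frac{2 \log{\left(11 \right)}}{3} + C$.

At $a = \frac{8}{3}$ the integrand is identically $0$, so $I(\frac{8}{3}) = 0$. The closed form gives $0$, hence $C = 0$.

Setting $a = \frac{1}{3}$:
$$I = \log{\left(\frac{22^{\frac{2}{3}}}{4} \right)}.$$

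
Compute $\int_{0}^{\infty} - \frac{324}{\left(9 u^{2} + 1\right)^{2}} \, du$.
$- 27 \pi$

Begin with the known result
$$J(a) = \int_{0}^{\infty} - \frac{4}{a^{2} + u^{2}} \, du = - \frac{2 \pi}{a}.$$

Differentiating under the integral sign with respect to $a$,
$$\frac{dJ}{da} = \int_{0}^{\infty} \frac{8 a}{\left(a^{2} + u^{2}\right)^{2}} \, du = \frac{2 \pi}{a^{2}},$$
so $\int_{0}^{\infty} - \frac{4}{\left(a^{2} + u^{2}\right)^{2}} \, du = - \frac{\pi}{a^{3}}$.

Setting $a = \frac{1}{3}$:
$$I = - 27 \pi.$$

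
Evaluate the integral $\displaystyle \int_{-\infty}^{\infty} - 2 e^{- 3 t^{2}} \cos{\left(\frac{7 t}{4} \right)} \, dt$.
$- \frac{2 \sqrt{3} \sqrt{\pi}}{3 e^{\frac{49}{192}}}$

Let $b$ denote the cosine frequency and define $I(b) = \int_{-\infty}^{\infty} - 2 e^{- 3 t^{2}} \cos{\left(b t \right)} \, dt$.

Differentiating under the integral sign,
$$I'(b) = \int_{-\infty}^{\infty} 2 t e^{- 3 t^{2}} \sin{\left(b t \right)} \, dt.$$

Integrate $\int_{-\infty}^{\infty} t \sin(b t)\, e^{- 3 t^{2}}\, dt$ by parts with $u = \sin(b t)$ and $dv = t\, e^{- 3 t^{2}}\, dt$, giving $v = - \frac{e^{- 3 t^{2}}}{6}$. The boundary term vanishes and
$$\int_{-\infty}^{\infty} t \sin(b t)\, e^{- 3 t^{2}}\, dt = \frac{b}{6} \int_{-\infty}^{\infty} \cos(b t)\, e^{- 3 t^{2}}\, dt,$$
so $I'(b) = - \frac{b}{6}\, I(b)$.

This is a separable first-order ODE; solving with the initial condition $I(0) = \int_{-\infty}^{\infty} - 2 e^{- 3 t^{2}}\,dt = - \frac{2 \sqrt{3} \sqrt{\pi}}{3}$ gives
$$I(b) = - \frac{2 \sqrt{3} \sqrt{\pi} e^{- \frac{b^{2}}{12}}}{3}.$$

Setting $b = \frac{7}{4}$:
$$I = - \frac{2 \sqrt{3} \sqrt{\pi}}{3 e^{\frac{49}{192}}}.$$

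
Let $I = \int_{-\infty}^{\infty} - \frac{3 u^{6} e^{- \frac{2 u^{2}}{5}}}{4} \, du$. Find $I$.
$- \frac{5625 \sqrt{10} \sqrt{\pi}}{512}$

Consider the simpler parametrised integral
$$J(a) = \int_{-\infty}^{\infty} - \frac{3 e^{- a u^{2}}}{4} \, du = - \frac{3 \sqrt{\pi}}{4 \sqrt{a}}.$$

Differentiating under the integral sign brings down a factor of $(-u^2)$:
$$\frac{dJ}{da} = \int_{-\infty}^{\infty} \frac{3 u^{2} e^{- a u^{2}}}{4} \, du = \frac{3 \sqrt{\pi}}{8 a^{\frac{3}{2}}}.$$

Repeating $3$ times in total — each differentiation brings down another $(-u^2)$ — gives
$$\frac{d^{3}J}{da^{3}} = \int_{-\infty}^{\infty} \frac{3 u^{6} e^{- a u^{2}}}{4} \, du = \frac{45 \sqrt{\pi}}{32 a^{\frac{7}{2}}},$$
and the integrand here is $(-1)^{3}$ times the target integrand, so $I = (-1)^{3}\,\frac{d^{3}J}{da^{3}} = - \frac{45 \sqrt{\pi}}{32 a^{\frac{7}{2}}}$.

Setting $a = \frac{2}{5}$:
$$I = - \frac{5625 \sqrt{10} \sqrt{\pi}}{512}.$$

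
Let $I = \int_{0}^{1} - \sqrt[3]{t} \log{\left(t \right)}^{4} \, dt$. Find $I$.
$- \frac{729}{128}$

Start from the elementary integral
$$J(a) = \int_{0}^{1} - t^{a} \, dt = - \frac{1}{a + 1}.$$

Differentiating under the integral sign brings down a factor of $\ln t$:
$$\frac{dJ}{da} = \int_{0}^{1} - t^{a} \log{\left(t \right)} \, dt = \frac{1}{\left(a + 1\right)^{2}}.$$

Repeating $4$ times in total — each differentiation brings down another $\ln t$ — gives
$$\frac{d^{4}J}{da^{4}} = \int_{0}^{1} - t^{a} \log{\left(t \right)}^{4} \, dt = - \frac{24}{\left(a + 1\right)^{5}},$$
and the integrand here is exactly the target integrand, so $I = - \frac{24}{\left(a + 1\right)^{5}}$.

Setting $a = \frac{1}{3}$:
$$I = - \frac{729}{128}.$$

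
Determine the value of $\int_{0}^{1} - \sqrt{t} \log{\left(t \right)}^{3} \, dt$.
$\frac{32}{27}$

Start from the elementary integral
$$J(a) = \int_{0}^{1} - t^{a} \, dt = - \frac{1}{a + 1}.$$

Differentiating under the integral sign brings down a factor of $\ln t$:
$$\frac{dJ}{da} = \int_{0}^{1} - t^{a} \log{\left(t \right)} \, dt = \frac{1}{\left(a + 1\right)^{2}}.$$

Repeating $3$ times in total — each differentiation brings down another $\ln t$ — gives
$$\frac{d^{3}J}{da^{3}} = \int_{0}^{1} - t^{a} \log{\left(t \right)}^{3} \, dt = \frac{6}{\left(a + 1\right)^{4}},$$
and the integrand here is exactly the target integrand, so $I = \frac{6}{\left(a + 1\right)^{4}}$.

Setting $a = \frac{1}{2}$:
$$I = \frac{32}{27}.$$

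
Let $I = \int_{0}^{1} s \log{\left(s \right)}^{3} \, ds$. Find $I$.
$- \frac{3}{8}$

Consider the simpler parametrised integral
$$J(a) = \int_{0}^{1} s^{a} \, ds = \frac{1}{a + 1}.$$

Differentiating under the integral sign brings down a factor of $\ln s$:
$$\frac{dJ}{da} = \int_{0}^{1} s^{a} \log{\left(s \right)} \, ds = - \frac{1}{\left(a + 1\right)^{2}}.$$

Repeating $3$ times in total — each differentiation brings down another $\ln s$ — gives
$$\frac{d^{3}J}{da^{3}} = \int_{0}^{1} s^{a} \log{\left(s \right)}^{3} \, ds = - \frac{6}{\left(a + 1\right)^{4}},$$
and the integrand here is exactly the target integrand, so $I = - \frac{6}{\left(a + 1\right)^{4}}$.

Setting $a = 1$:
$$I = - \frac{3}{8}.$$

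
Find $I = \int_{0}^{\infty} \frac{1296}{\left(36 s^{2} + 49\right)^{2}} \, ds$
$\frac{54 \pi}{343}$

Begin with the known result
$$J(a) = \int_{0}^{\infty} \frac{1}{a^{2} + s^{2}} \, ds = \frac{\pi}{2 a}.$$

Differentiating under the integral sign with respect to $a$,
$$\frac{dJ}{da} = \int_{0}^{\infty} - \frac{2 a}{\left(a^{2} + s^{2}\right)^{2}} \, ds = - \frac{\pi}{2 a^{2}},$$
so $\int_{0}^{\infty} \frac{1}{\left(a^{2} + s^{2}\right)^{2}} \, ds = \frac{\pi}{4 a^{3}}$.

Setting $a = \frac{7}{6}$:
$$I = \frac{54 \pi}{343}.$$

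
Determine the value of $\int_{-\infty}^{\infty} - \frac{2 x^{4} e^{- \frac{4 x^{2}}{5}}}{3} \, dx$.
$- \frac{25 \sqrt{5} \sqrt{\pi}}{64}$

Start from the elementary integral
$$J(a) = \int_{-\infty}^{\infty} - \frac{2 e^{- a x^{2}}}{3} \, dx = - \frac{2 \sqrt{\pi}}{3 \sqrt{a}}.$$

Differentiating under the integral sign brings down a factor of $(-x^2)$:
$$\frac{dJ}{da} = \int_{-\infty}^{\infty} \frac{2 x^{2} e^{- a x^{2}}}{3} \, dx = \frac{\sqrt{\pi}}{3 a^{\frac{3}{2}}}.$$

Repeating twice in total — each differentiation brings down another $(-x^2)$ — gives
$$\frac{d^{2}J}{da^{2}} = \int_{-\infty}^{\infty} - \frac{2 x^{4} e^{- a x^{2}}}{3} \, dx = - \frac{\sqrt{\pi}}{2 a^{\frac{5}{2}}},$$
and the integrand here is exactly the target integrand, so $I = - \frac{\sqrt{\pi}}{2 a^{\frac{5}{2}}}$.

Setting $a = \frac{4}{5}$:
$$I = - \frac{25 \sqrt{5} \sqrt{\pi}}{64}.$$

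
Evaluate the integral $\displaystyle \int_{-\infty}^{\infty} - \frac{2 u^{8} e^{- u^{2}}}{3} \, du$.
$- \frac{35 \sqrt{\pi}}{8}$

Begin with the known integral
$$J(a) = \int_{-\infty}^{\infty} - \frac{2 e^{- a u^{2}}}{3} \, du = - \frac{2 \sqrt{\pi}}{3 \sqrt{a}}.$$

Differentiating under the integral sign brings down a factor of $(-u^2)$:
$$\frac{dJ}{da} = \int_{-\infty}^{\infty} \frac{2 u^{2} e^{- a u^{2}}}{3} \, du = \frac{\sqrt{\pi}}{3 a^{\frac{3}{2}}}.$$

Repeating $4$ times in total — each differentiation brings down another $(-u^2)$ — gives
$$\frac{d^{4}J}{da^{4}} = \int_{-\infty}^{\infty} - \frac{2 u^{8} e^{- a u^{2}}}{3} \, du = - \frac{35 \sqrt{\pi}}{8 a^{\frac{9}{2}}},$$
and the integrand here is exactly the target integrand, so $I = - \frac{35 \sqrt{\pi}}{8 a^{\frac{9}{2}}}$.

Setting $a = 1$:
$$I = - \frac{35 \sqrt{\pi}}{8}.$$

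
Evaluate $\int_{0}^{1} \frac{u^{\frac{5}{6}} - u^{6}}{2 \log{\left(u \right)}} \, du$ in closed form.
$\log{\left(\frac{\sqrt{462}}{42} \right)}$

Replace the exponent $\frac{5}{6}$ by a parameter $a$: let $I(a) = \int_{0}^{1} \frac{- u^{6} + u^{a}}{2 \log{\left(u \right)}} \, du$.

Since $\dfrac{\partial}{\partial a}\,u^{a} = u^{a} \ln u$, the $\ln u$ in the denominator cancels and
$$\frac{dI}{da} = \int_{0}^{1} \frac{1}{2} u^{a} \, du = \frac{1}{2} \left[\frac{u^{a+1}}{a+1}\right]_0^1 = \frac{1}{2 \left(a + 1\right)}.$$

Integrating with respect to $a$ gives $I(a) = \frac{\log{\left(a + 1 \right)}}{2} - \frac{\log{\left(7 \right)}}{2} + C$.

At $a = 6$ the integrand is identically $0$, so $I(6) = 0$. The closed form gives $0$, hence $C = 0$.

Setting $a = \frac{5}{6}$:
$$I = \log{\left(\frac{\sqrt{462}}{42} \right)}.$$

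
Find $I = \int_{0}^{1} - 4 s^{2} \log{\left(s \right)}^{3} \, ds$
$\frac{8}{27}$

Begin with the known integral
$$J(a) = \int_{0}^{1} - 4 s^{a} \, ds = - \frac{4}{a + 1}.$$

Differentiating under the integral sign brings down a factor of $\ln s$:
$$\frac{dJ}{da} = \int_{0}^{1} - 4 s^{a} \log{\left(s \right)} \, ds = \frac{4}{\left(a + 1\right)^{2}}.$$

Repeating $3$ times in total — each differentiation brings down another $\ln s$ — gives
$$\frac{d^{3}J}{da^{3}} = \int_{0}^{1} - 4 s^{a} \log{\left(s \right)}^{3} \, ds = \frac{24}{\left(a + 1\right)^{4}},$$
and the integrand here is exactly the target integrand, so $I = \frac{24}{\left(a + 1\right)^{4}}$.

Setting $a = 2$:
$$I = \frac{8}{27}.$$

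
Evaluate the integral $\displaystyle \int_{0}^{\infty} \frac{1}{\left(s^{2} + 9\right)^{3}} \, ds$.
$\frac{\pi}{1296}$

Begin with the known result
$$J(a) = \int_{0}^{\infty} \frac{1}{a^{2} + s^{2}} \, ds = \frac{\pi}{2 a}.$$

Differentiating under the integral sign with respect to $a$,
$$\frac{dJ}{da} = \int_{0}^{\infty} - \frac{2 a}{\left(a^{2} + s^{2}\right)^{2}} \, ds = - \frac{\pi}{2 a^{2}},$$
so $\int_{0}^{\infty} \frac{1}{\left(a^{2} + s^{2}\right)^{2}} \, ds = \frac{\pi}{4 a^{3}}$.

Repeating — each differentiation of $1/(s^2+a^2)^j$ produces $-2ja/(s^2+a^2)^{j+1}$ — and dividing through by $-2ja$ at each step yields, after $2$ differentiations in total,
$$\int_{0}^{\infty} \frac{1}{\left(a^{2} + s^{2}\right)^{3}} \, ds = \frac{3 \pi}{16 a^{5}}.$$

Setting $a = 3$:
$$I = \frac{\pi}{1296}.$$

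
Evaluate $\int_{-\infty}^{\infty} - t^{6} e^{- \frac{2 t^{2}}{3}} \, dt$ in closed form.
$- \frac{405 \sqrt{6} \sqrt{\pi}}{128}$

Start from the elementary integral
$$J(a) = \int_{-\infty}^{\infty} - e^{- a t^{2}} \, dt = - \frac{\sqrt{\pi}}{\sqrt{a}}.$$

Differentiating under the integral sign brings down a factor of $(-t^2)$:
$$\frac{dJ}{da} = \int_{-\infty}^{\infty} t^{2} e^{- a t^{2}} \, dt = \frac{\sqrt{\pi}}{2 a^{\frac{3}{2}}}.$$

Repeating $3$ times in total — each differentiation brings down another $(-t^2)$ — gives
$$\frac{d^{3}J}{da^{3}} = \int_{-\infty}^{\infty} t^{6} e^{- a t^{2}} \, dt = \frac{15 \sqrt{\pi}}{8 a^{\frac{7}{2}}},$$
and the integrand here is $(-1)^{3}$ times the target integrand, so $I = (-1)^{3}\,\frac{d^{3}J}{da^{3}} = - \frac{15 \sqrt{\pi}}{8 a^{\frac{7}{2}}}$.

Setting $a = \frac{2}{3}$:
$$I = - \frac{405 \sqrt{6} \sqrt{\pi}}{128}.$$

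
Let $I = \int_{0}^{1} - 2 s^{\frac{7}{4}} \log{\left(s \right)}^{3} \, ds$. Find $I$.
$\frac{3072}{14641}$

Begin with the known integral
$$J(a) = \int_{0}^{1} - 2 s^{a} \, ds = - \frac{2}{a + 1}.$$

Differentiating under the integral sign brings down a factor of $\ln s$:
$$\frac{dJ}{da} = \int_{0}^{1} - 2 s^{a} \log{\left(s \right)} \, ds = \frac{2}{\left(a + 1\right)^{2}}.$$

Repeating $3$ times in total — each differentiation brings down another $\ln s$ — gives
$$\frac{d^{3}J}{da^{3}} = \int_{0}^{1} - 2 s^{a} \log{\left(s \right)}^{3} \, ds = \frac{12}{\left(a + 1\right)^{4}},$$
and the integrand here is exactly the target integrand, so $I = \frac{12}{\left(a + 1\right)^{4}}$.

Setting $a = \frac{7}{4}$:
$$I = \frac{3072}{14641}.$$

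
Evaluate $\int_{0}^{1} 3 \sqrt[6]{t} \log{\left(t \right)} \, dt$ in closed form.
$- \frac{108}{49}$

Begin with the known integral
$$J(a) = \int_{0}^{1} 3 t^{a} \, dt = \frac{3}{a + 1}.$$

Differentiating under the integral sign brings down a factor of $\ln t$:
$$\frac{dJ}{da} = \int_{0}^{1} 3 t^{a} \log{\left(t \right)} \, dt = - \frac{3}{\left(a + 1\right)^{2}}.$$

The integral on the left is $I$, so $I = - \frac{3}{\left(a + 1\right)^{2}}$.

Setting $a = \frac{1}{6}$:
$$I = - \frac{108}{49}.$$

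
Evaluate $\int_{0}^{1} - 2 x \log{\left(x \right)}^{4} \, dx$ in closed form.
$- \frac{3}{2}$

Begin with the known integral
$$J(a) = \int_{0}^{1} - 2 x^{a} \, dx = - \frac{2}{a + 1}.$$

Differentiating under the integral sign brings down a factor of $\ln x$:
$$\frac{dJ}{da} = \int_{0}^{1} - 2 x^{a} \log{\left(x \right)} \, dx = \frac{2}{\left(a + 1\right)^{2}}.$$

Repeating $4$ times in total — each differentiation brings down another $\ln x$ — gives
$$\frac{d^{4}J}{da^{4}} = \int_{0}^{1} - 2 x^{a} \log{\left(x \right)}^{4} \, dx = - \frac{48}{\left(a + 1\right)^{5}},$$
and the integrand here is exactly the target integrand, so $I = - \frac{48}{\left(a + 1\right)^{5}}$.

Setting $a = 1$:
$$I = - \frac{3}{2}.$$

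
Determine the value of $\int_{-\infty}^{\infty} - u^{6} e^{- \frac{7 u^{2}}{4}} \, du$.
$- \frac{240 \sqrt{7} \sqrt{\pi}}{2401}$

Start from the elementary integral
$$J(a) = \int_{-\infty}^{\infty} - e^{- a u^{2}} \, du = - \frac{\sqrt{\pi}}{\sqrt{a}}.$$

Differentiating under the integral sign brings down a factor of $(-u^2)$:
$$\frac{dJ}{da} = \int_{-\infty}^{\infty} u^{2} e^{- a u^{2}} \, du = \frac{\sqrt{\pi}}{2 a^{\frac{3}{2}}}.$$

Repeating $3$ times in total — each differentiation brings down another $(-u^2)$ — gives
$$\frac{d^{3}J}{da^{3}} = \int_{-\infty}^{\infty} u^{6} e^{- a u^{2}} \, du = \frac{15 \sqrt{\pi}}{8 a^{\frac{7}{2}}},$$
and the integrand here is $(-1)^{3}$ times the target integrand, so $I = (-1)^{3}\,\frac{d^{3}J}{da^{3}} = - \frac{15 \sqrt{\pi}}{8 a^{\frac{7}{2}}}$.

Setting $a = \frac{7}{4}$:
$$I = - \frac{240 \sqrt{7} \sqrt{\pi}}{2401}.$$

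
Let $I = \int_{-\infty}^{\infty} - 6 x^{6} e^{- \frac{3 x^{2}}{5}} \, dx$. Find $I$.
$- \frac{625 \sqrt{15} \sqrt{\pi}}{36}$

Begin with the known integral
$$J(a) = \int_{-\infty}^{\infty} - 6 e^{- a x^{2}} \, dx = - \frac{6 \sqrt{\pi}}{\sqrt{a}}.$$

Differentiating under the integral sign brings down a factor of $(-x^2)$:
$$\frac{dJ}{da} = \int_{-\infty}^{\infty} 6 x^{2} e^{- a x^{2}} \, dx = \frac{3 \sqrt{\pi}}{a^{\frac{3}{2}}}.$$

Repeating $3$ times in total — each differentiation brings down another $(-x^2)$ — gives
$$\frac{d^{3}J}{da^{3}} = \int_{-\infty}^{\infty} 6 x^{6} e^{- a x^{2}} \, dx = \frac{45 \sqrt{\pi}}{4 a^{\frac{7}{2}}},$$
and the integrand here is $(-1)^{3}$ times the target integrand, so $I = (-1)^{3}\,\frac{d^{3}J}{da^{3}} = - \frac{45 \sqrt{\pi}}{4 a^{\frac{7}{2}}}$.

Setting $a = \frac{3}{5}$:
$$I = - \frac{625 \sqrt{15} \sqrt{\pi}}{36}.$$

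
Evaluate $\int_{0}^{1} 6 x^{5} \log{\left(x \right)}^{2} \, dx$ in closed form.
$\frac{1}{18}$

Start from the elementary integral
$$J(a) = \int_{0}^{1} 6 x^{a} \, dx = \frac{6}{a + 1}.$$

Differentiating under the integral sign brings down a factor of $\ln x$:
$$\frac{dJ}{da} = \int_{0}^{1} 6 x^{a} \log{\left(x \right)} \, dx = - \frac{6}{\left(a + 1\right)^{2}}.$$

Repeating twice in total — each differentiation brings down another $\ln x$ — gives
$$\frac{d^{2}J}{da^{2}} = \int_{0}^{1} 6 x^{a} \log{\left(x \right)}^{2} \, dx = \frac{12}{\left(a + 1\right)^{3}},$$
and the integrand here is exactly the target integrand, so $I = \frac{12}{\left(a + 1\right)^{3}}$.

Setting $a = 5$:
$$I = \frac{1}{18}.$$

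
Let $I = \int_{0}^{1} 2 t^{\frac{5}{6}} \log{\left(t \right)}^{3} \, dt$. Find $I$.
$- \frac{15552}{14641}$

Start from the elementary integral
$$J(a) = \int_{0}^{1} 2 t^{a} \, dt = \frac{2}{a + 1}.$$

Differentiating under the integral sign brings down a factor of $\ln t$:
$$\frac{dJ}{da} = \int_{0}^{1} 2 t^{a} \log{\left(t \right)} \, dt = - \frac{2}{\left(a + 1\right)^{2}}.$$

Repeating $3$ times in total — each differentiation brings down another $\ln t$ — gives
$$\frac{d^{3}J}{da^{3}} = \int_{0}^{1} 2 t^{a} \log{\left(t \right)}^{3} \, dt = - \frac{12}{\left(a + 1\right)^{4}},$$
and the integrand here is exactly the target integrand, so $I = - \frac{12}{\left(a + 1\right)^{4}}$.

Setting $a = \frac{5}{6}$:
$$I = - \frac{15552}{14641}.$$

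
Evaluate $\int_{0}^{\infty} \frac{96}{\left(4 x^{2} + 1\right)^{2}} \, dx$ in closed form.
$12 \pi$

Recall the elementary integral
$$J(a) = \int_{0}^{\infty} \frac{6}{a^{2} + x^{2}} \, dx = \frac{3 \pi}{a}.$$

Differentiating under the integral sign with respect to $a$,
$$\frac{dJ}{da} = \int_{0}^{\infty} - \frac{12 a}{\left(a^{2} + x^{2}\right)^{2}} \, dx = - \frac{3 \pi}{a^{2}},$$
so $\int_{0}^{\infty} \frac{6}{\left(a^{2} + x^{2}\right)^{2}} \, dx = \frac{3 \pi}{2 a^{3}}$.

Setting $a = \frac{1}{2}$:
$$I = 12 \pi.$$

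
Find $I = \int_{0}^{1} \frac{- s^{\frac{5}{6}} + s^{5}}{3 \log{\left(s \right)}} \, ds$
$\log{\left(\frac{66^{\frac{2}{3}}}{11} \right)}$

Consider the one-parameter family: let $I(a) = \int_{0}^{1} \frac{s^{5} - s^{a}}{3 \log{\left(s \right)}} \, ds$.

Since $\dfrac{\partial}{\partial a}\,s^{a} = s^{a} \ln s$, the $\ln s$ in the denominator cancels and
$$\frac{dI}{da} = \int_{0}^{1} - \frac{1}{3} s^{a} \, ds = - \frac{1}{3} \left[\frac{s^{a+1}}{a+1}\right]_0^1 = - \frac{1}{3 a + 3}.$$

Integrating with respect to $a$ gives $I(a) = - \frac{\log{\left(a + 1 \right)}}{3} + \frac{\log{\left(6 \right)}}{3} + C$.

At $a = 5$ the integrand is identically $0$, so $I(5) = 0$. The closed form gives $0$, hence $C = 0$.

Setting $a = \frac{5}{6}$:
$$I = \log{\left(\frac{66^{\frac{2}{3}}}{11} \right)}.$$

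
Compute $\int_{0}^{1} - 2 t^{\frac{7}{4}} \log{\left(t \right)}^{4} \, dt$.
$- \frac{49152}{161051}$

Start from the elementary integral
$$J(a) = \int_{0}^{1} - 2 t^{a} \, dt = - \frac{2}{a + 1}.$$

Differentiating under the integral sign brings down a factor of $\ln t$:
$$\frac{dJ}{da} = \int_{0}^{1} - 2 t^{a} \log{\left(t \right)} \, dt = \frac{2}{\left(a + 1\right)^{2}}.$$

Repeating $4$ times in total — each differentiation brings down another $\ln t$ — gives
$$\frac{d^{4}J}{da^{4}} = \int_{0}^{1} - 2 t^{a} \log{\left(t \right)}^{4} \, dt = - \frac{48}{\left(a + 1\right)^{5}},$$
and the integrand here is exactly the target integrand, so $I = - \frac{48}{\left(a + 1\right)^{5}}$.

Setting $a = \frac{7}{4}$:
$$I = - \frac{49152}{161051}.$$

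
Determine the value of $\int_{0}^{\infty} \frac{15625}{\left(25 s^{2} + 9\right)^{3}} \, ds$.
$\frac{3125 \pi}{1296}$

Start from the standard arctangent integral
$$J(a) = \int_{0}^{\infty} \frac{1}{a^{2} + s^{2}} \, ds = \frac{\pi}{2 a}.$$

Differentiating under the integral sign with respect to $a$,
$$\frac{dJ}{da} = \int_{0}^{\infty} - \frac{2 a}{\left(a^{2} + s^{2}\right)^{2}} \, ds = - \frac{\pi}{2 a^{2}},$$
so $\int_{0}^{\infty} \frac{1}{\left(a^{2} + s^{2}\right)^{2}} \, ds = \frac{\pi}{4 a^{3}}$.

Repeating — each differentiation of $1/(s^2+a^2)^j$ produces $-2ja/(s^2+a^2)^{j+1}$ — and dividing through by $-2ja$ at each step yields, after $2$ differentiations in total,
$$\int_{0}^{\infty} \frac{1}{\left(a^{2} + s^{2}\right)^{3}} \, ds = \frac{3 \pi}{16 a^{5}}.$$

Setting $a = \frac{3}{5}$:
$$I = \frac{3125 \pi}{1296}.$$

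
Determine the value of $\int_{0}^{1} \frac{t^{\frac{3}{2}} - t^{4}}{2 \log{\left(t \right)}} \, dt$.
$- \frac{\log{\left(2 \right)}}{2}$

Consider the one-parameter family: let $I(a) = \int_{0}^{1} \frac{t^{\frac{3}{2}} - t^{a}}{2 \log{\left(t \right)}} \, dt$.

Since $\dfrac{\partial}{\partial a}\,t^{a} = t^{a} \ln t$, the $\ln t$ in the denominator cancels and
$$\frac{dI}{da} = \int_{0}^{1} - \frac{1}{2} t^{a} \, dt = - \frac{1}{2} \left[\frac{t^{a+1}}{a+1}\right]_0^1 = - \frac{1}{2 a + 2}.$$

Integrating with respect to $a$ gives $I(a) = - \frac{\log{\left(a + 1 \right)}}{2} - \frac{\log{\left(2 \right)}}{2} + \frac{\log{\left(5 \right)}}{2} + C$.

At $a = \frac{3}{2}$ the integrand is identically $0$, so $I(\frac{3}{2}) = 0$. The closed form gives $0$, hence $C = 0$.

Setting $a = 4$:
$$I = - \frac{\log{\left(2 \right)}}{2}.$$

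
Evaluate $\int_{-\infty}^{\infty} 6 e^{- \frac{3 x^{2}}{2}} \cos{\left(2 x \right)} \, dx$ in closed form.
$\frac{2 \sqrt{6} \sqrt{\pi}}{e^{\frac{2}{3}}}$

Treat the cosine frequency as a parameter and define $I(b) = \int_{-\infty}^{\infty} 6 e^{- \frac{3 x^{2}}{2}} \cos{\left(b x \right)} \, dx$.

Differentiating under the integral sign,
$$I'(b) = \int_{-\infty}^{\infty} - 6 x e^{- \frac{3 x^{2}}{2}} \sin{\left(b x \right)} \, dx.$$

Integrate $\int_{-\infty}^{\infty} x \sin(b x)\, e^{- \frac{3 x^{2}}{2}}\, dx$ by parts with $u = \sin(b x)$ and $dv = x\, e^{- \frac{3 x^{2}}{2}}\, dx$, giving $v = - \frac{e^{- \frac{3 x^{2}}{2}}}{3}$. The boundary term vanishes and
$$\int_{-\infty}^{\infty} x \sin(b x)\, e^{- \frac{3 x^{2}}{2}}\, dx = \frac{b}{3} \int_{-\infty}^{\infty} \cos(b x)\, e^{- \frac{3 x^{2}}{2}}\, dx,$$
so $I'(b) = - \frac{b}{3}\, I(b)$.

This is a separable first-order ODE; solving with the initial condition $I(0) = \int_{-\infty}^{\infty} 6 e^{- \frac{3 x^{2}}{2}}\,dx = 2 \sqrt{6} \sqrt{\pi}$ gives
$$I(b) = 2 \sqrt{6} \sqrt{\pi} e^{- \frac{b^{2}}{6}}.$$

Setting $b = 2$:
$$I = \frac{2 \sqrt{6} \sqrt{\pi}}{e^{\frac{2}{3}}}.$$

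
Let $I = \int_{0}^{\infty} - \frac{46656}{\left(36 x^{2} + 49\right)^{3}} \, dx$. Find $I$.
$- \frac{1458 \pi}{16807}$

Start from the standard arctangent integral
$$J(a) = \int_{0}^{\infty} - \frac{1}{a^{2} + x^{2}} \, dx = - \frac{\pi}{2 a}.$$

Differentiating under the integral sign with respect to $a$,
$$\frac{dJ}{da} = \int_{0}^{\infty} \frac{2 a}{\left(a^{2} + x^{2}\right)^{2}} \, dx = \frac{\pi}{2 a^{2}},$$
so $\int_{0}^{\infty} - \frac{1}{\left(a^{2} + x^{2}\right)^{2}} \, dx = - \frac{\pi}{4 a^{3}}$.

Repeating — each differentiation of $1/(x^2+a^2)^j$ produces $-2ja/(x^2+a^2)^{j+1}$ — and dividing through by $-2ja$ at each step yields, after $2$ differentiations in total,
$$\int_{0}^{\infty} - \frac{1}{\left(a^{2} + x^{2}\right)^{3}} \, dx = - \frac{3 \pi}{16 a^{5}}.$$

Setting $a = \frac{7}{6}$:
$$I = - \frac{1458 \pi}{16807}.$$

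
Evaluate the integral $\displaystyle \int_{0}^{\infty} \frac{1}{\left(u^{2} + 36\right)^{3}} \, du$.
$\frac{\pi}{41472}$

Recall the elementary integral
$$J(a) = \int_{0}^{\infty} \frac{1}{a^{2} + u^{2}} \, du = \frac{\pi}{2 a}.$$

Differentiating under the integral sign with respect to $a$,
$$\frac{dJ}{da} = \int_{0}^{\infty} - \frac{2 a}{\left(a^{2} + u^{2}\right)^{2}} \, du = - \frac{\pi}{2 a^{2}},$$
so $\int_{0}^{\infty} \frac{1}{\left(a^{2} + u^{2}\right)^{2}} \, du = \frac{\pi}{4 a^{3}}$.

Repeating — each differentiation of $1/(u^2+a^2)^j$ produces $-2ja/(u^2+a^2)^{j+1}$ — and dividing through by $-2ja$ at each step yields, after $2$ differentiations in total,
$$\int_{0}^{\infty} \frac{1}{\left(a^{2} + u^{2}\right)^{3}} \, du = \frac{3 \pi}{16 a^{5}}.$$

Setting $a = 6$:
$$I = \frac{\pi}{41472}.$$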